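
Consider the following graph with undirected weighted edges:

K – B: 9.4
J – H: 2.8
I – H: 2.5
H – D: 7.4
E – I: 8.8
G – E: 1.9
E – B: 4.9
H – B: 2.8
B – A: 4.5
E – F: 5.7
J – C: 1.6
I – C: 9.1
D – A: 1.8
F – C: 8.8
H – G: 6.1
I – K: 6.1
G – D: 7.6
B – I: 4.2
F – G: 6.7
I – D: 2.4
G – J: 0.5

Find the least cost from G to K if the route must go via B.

15.5

Shortest G→B: G → J → H → B = 6.1
Best B to K: B → K costing 9.4
Total via B: 6.1 + 9.4 = 15.5.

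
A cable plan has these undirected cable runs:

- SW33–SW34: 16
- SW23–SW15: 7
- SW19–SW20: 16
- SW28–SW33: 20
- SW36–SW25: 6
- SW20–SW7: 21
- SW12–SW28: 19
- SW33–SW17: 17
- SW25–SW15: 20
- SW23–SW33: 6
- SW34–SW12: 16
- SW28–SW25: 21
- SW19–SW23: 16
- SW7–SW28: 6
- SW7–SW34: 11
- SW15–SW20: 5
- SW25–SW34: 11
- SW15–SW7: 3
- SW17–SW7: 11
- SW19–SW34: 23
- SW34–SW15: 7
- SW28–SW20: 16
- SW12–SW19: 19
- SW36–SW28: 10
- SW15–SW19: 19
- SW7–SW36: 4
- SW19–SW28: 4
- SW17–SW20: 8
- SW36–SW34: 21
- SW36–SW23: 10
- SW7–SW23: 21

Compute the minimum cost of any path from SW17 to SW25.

Enumerating some paths:
SW17 → SW20 → SW15 → SW34 → SW25: 8+5+7+11 = 31
SW17 → SW20 → SW15 → SW7 → SW36 → SW25: 8+5+3+4+6 = 26
SW17 → SW7 → SW36 → SW25: 11+4+6 = 21
SW17 → SW7 → SW15 → SW34 → SW25: 11+3+7+11 = 32
The minimum is 21 via SW17 → SW7 → SW36 → SW25.

21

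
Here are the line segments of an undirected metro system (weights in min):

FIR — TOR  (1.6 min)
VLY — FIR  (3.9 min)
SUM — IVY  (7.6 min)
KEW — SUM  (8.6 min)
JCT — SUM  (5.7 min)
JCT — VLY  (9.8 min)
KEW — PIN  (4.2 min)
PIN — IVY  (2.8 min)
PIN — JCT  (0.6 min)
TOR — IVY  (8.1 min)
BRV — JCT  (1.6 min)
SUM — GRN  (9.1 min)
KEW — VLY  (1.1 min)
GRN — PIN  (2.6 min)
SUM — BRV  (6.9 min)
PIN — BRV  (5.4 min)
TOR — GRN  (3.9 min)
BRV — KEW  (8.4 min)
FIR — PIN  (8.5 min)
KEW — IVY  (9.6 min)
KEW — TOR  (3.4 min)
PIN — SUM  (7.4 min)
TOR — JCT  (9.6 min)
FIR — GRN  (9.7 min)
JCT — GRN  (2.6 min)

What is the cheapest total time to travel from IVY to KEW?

Compare a few routes:
IVY → PIN → KEW: 2.8+4.2 = 7
IVY → TOR → KEW: 8.1+3.4 = 11.5
IVY → KEW: 9.6 = 9.6
Cheapest is IVY → PIN → KEW at 7 min.

7 min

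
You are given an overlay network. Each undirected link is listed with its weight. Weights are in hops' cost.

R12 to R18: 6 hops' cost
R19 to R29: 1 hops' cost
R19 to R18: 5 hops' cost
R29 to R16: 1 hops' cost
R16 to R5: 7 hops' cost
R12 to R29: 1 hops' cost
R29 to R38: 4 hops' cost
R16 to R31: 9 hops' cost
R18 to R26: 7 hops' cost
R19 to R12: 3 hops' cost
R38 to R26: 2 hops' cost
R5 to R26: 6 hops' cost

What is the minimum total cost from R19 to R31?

Running Dijkstra from R19:
R19: 0
R29: 1  (via R19)
R12: 2  (via R29)
R16: 2  (via R29)
R18: 5  (via R19)
R38: 5  (via R29)
R26: 7  (via R38)
R5: 9  (via R16)
R31: 11  (via R16)
Shortest route: R19 → R29 → R16 → R31 = 11 hops' cost.

11 hops' cost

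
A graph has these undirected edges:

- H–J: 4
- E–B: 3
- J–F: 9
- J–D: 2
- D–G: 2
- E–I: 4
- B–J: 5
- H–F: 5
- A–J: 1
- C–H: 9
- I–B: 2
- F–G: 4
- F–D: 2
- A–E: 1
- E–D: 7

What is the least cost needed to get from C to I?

Settle nodes by increasing distance from C:
C: 0
H: 9  (via C)
J: 13  (via H)
A: 14  (via J)
F: 14  (via H)
D: 15  (via J)
E: 15  (via A)
G: 17  (via D)
B: 18  (via J)
I: 19  (via E)
Shortest route: C → H → J → A → E → I = 19.

19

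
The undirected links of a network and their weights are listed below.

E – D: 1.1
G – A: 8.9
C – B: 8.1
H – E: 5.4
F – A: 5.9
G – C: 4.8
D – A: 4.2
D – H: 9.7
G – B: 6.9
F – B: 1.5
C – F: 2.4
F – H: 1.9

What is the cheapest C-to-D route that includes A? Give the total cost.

12.5

Best C to A: C–F–A costing 8.3
Best A to D: A–D costing 4.2
Total via A: 8.3 + 4.2 = 12.5.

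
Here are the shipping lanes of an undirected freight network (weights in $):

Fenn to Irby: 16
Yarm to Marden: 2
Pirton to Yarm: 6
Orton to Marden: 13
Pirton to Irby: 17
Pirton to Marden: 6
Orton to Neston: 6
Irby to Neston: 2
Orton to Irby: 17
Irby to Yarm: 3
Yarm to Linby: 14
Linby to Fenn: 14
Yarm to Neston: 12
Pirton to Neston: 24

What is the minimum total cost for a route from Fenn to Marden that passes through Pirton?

$31

Shortest Fenn→Pirton: Fenn → Irby → Yarm → Pirton = 25
Best Pirton to Marden: Pirton → Marden costing 6
Total via Pirton: 25 + 6 = $31.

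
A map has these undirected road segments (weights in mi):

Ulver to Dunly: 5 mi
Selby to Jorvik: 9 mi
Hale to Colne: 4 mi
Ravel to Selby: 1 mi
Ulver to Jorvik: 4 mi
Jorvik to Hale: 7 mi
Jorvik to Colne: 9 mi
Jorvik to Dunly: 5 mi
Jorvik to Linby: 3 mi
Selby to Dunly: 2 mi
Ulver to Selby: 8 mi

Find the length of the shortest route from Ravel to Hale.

15 mi

Enumerating some paths:
Ravel–Selby–Dunly–Jorvik–Hale: 1+2+5+7 = 15
Ravel–Selby–Jorvik–Hale: 1+9+7 = 17
The minimum is 15 mi via Ravel–Selby–Dunly–Jorvik–Hale.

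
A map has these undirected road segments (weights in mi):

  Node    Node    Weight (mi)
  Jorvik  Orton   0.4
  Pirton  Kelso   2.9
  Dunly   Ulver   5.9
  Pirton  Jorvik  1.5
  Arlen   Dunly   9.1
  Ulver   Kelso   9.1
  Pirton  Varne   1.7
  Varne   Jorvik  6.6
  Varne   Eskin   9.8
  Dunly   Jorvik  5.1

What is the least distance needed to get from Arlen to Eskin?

27.2 mi

Shortest distances from Arlen:
Arlen: 0
Dunly: 9.1  (via Arlen)
Jorvik: 14.2  (via Dunly)
Orton: 14.6  (via Jorvik)
Ulver: 15  (via Dunly)
Pirton: 15.7  (via Jorvik)
Varne: 17.4  (via Pirton)
Kelso: 18.6  (via Pirton)
Eskin: 27.2  (via Varne)
Shortest route: Arlen → Dunly → Jorvik → Pirton → Varne → Eskin = 27.2 mi.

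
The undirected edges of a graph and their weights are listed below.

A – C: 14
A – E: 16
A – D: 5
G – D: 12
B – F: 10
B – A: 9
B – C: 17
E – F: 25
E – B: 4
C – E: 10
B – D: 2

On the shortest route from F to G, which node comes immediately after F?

B

Compare a few routes:
F → B → D → G: 10+2+12 = 24
F → B → A → D → G: 10+9+5+12 = 36
F → B → E → A → D → G: 10+4+16+5+12 = 47
F → E → B → D → G: 25+4+2+12 = 43
The minimum is 24 via F → B → D → G.
So from F the first move is to B.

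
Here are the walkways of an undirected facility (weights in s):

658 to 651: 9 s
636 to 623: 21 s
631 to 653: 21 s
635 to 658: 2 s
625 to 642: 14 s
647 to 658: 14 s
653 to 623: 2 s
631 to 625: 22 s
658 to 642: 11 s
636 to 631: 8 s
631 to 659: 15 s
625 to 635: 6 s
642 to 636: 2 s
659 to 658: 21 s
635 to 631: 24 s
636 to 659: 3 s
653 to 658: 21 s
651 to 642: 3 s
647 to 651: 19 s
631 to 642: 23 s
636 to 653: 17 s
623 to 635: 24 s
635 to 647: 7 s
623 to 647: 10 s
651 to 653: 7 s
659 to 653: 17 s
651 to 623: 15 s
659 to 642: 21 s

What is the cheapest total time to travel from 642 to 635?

Settle nodes by increasing distance from 642:
642: 0
636: 2  (via 642)
651: 3  (via 642)
659: 5  (via 636)
653: 10  (via 651)
631: 10  (via 636)
658: 11  (via 642)
623: 12  (via 653)
635: 13  (via 658)
Shortest route: 642 → 658 → 635 = 13 s.

13 s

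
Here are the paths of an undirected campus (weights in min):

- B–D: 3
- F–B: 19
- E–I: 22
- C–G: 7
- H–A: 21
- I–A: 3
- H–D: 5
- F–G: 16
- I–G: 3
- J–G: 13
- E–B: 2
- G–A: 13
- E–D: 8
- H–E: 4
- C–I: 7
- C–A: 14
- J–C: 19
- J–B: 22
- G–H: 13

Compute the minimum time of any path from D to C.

25 min

Settle nodes by increasing distance from D:
D: 0
B: 3  (via D)
E: 5  (via B)
H: 5  (via D)
G: 18  (via H)
I: 21  (via G)
F: 22  (via B)
A: 24  (via I)
C: 25  (via G)
Shortest route: D–H–G–C = 25 min.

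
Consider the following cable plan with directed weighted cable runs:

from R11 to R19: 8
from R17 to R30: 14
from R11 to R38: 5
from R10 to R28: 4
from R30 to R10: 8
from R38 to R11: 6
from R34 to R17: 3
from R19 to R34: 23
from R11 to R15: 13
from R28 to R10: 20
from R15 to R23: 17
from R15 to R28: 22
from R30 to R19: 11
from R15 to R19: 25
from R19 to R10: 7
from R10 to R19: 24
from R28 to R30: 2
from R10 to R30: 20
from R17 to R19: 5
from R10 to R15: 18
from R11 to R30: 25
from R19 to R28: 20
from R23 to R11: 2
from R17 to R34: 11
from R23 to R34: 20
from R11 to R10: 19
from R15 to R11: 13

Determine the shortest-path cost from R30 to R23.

Compare a few routes:
R30–R10–R15–R23: 8+18+17 = 43
R30–R19–R10–R15–R23: 11+7+18+17 = 53
The minimum is 43 via R30–R10–R15–R23.

43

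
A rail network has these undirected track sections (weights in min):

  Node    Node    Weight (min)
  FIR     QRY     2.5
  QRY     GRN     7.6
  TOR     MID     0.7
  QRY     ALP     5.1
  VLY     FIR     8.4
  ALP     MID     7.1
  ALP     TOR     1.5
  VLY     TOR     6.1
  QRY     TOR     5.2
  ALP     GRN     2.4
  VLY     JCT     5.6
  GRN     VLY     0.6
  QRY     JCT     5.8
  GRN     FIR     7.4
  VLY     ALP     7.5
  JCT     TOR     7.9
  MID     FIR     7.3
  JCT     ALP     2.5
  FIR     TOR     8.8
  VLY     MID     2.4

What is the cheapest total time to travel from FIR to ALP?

7.6 min

Shortest distances from FIR:
FIR: 0
QRY: 2.5  (via FIR)
MID: 7.3  (via FIR)
GRN: 7.4  (via FIR)
ALP: 7.6  (via QRY)
Shortest route: FIR → QRY → ALP = 7.6 min.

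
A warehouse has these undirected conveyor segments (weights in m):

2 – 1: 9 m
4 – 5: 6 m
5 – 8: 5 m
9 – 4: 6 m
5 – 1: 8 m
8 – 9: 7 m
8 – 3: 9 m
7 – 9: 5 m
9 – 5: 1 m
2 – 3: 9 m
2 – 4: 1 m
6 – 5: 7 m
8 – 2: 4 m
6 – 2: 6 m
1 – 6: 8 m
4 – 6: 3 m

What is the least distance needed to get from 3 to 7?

Shortest distances from 3:
3: 0
2: 9  (via 3)
8: 9  (via 3)
4: 10  (via 2)
6: 13  (via 4)
5: 14  (via 8)
9: 15  (via 5)
1: 18  (via 2)
7: 20  (via 9)
Shortest route: 3 → 8 → 5 → 9 → 7 = 20 m.

20 m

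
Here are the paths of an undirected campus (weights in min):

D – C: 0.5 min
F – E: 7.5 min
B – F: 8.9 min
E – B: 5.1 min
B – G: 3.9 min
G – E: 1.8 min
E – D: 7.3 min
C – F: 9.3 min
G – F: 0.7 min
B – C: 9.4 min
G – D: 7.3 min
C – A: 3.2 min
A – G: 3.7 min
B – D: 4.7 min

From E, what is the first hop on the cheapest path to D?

D

Compare a few routes:
E - D: 7.3 = 7.3
E - G - D: 1.8+7.3 = 9.1
The minimum is 7.3 min via E - D.
So from E the first move is to D.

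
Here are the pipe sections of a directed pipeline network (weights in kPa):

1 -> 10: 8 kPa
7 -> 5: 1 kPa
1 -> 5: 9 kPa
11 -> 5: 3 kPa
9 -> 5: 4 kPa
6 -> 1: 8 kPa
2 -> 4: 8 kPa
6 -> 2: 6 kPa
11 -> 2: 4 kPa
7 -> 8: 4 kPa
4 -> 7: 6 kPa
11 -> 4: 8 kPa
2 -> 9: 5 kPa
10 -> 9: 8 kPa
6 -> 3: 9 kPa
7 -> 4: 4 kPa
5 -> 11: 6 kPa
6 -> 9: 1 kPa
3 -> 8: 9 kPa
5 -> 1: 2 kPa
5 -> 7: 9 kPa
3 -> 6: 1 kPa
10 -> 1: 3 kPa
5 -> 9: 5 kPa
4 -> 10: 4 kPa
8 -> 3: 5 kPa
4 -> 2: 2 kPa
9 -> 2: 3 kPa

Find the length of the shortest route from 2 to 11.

Shortest distances from 2:
2: 0
9: 5  (via 2)
4: 8  (via 2)
5: 9  (via 9)
1: 11  (via 5)
10: 12  (via 4)
7: 14  (via 4)
11: 15  (via 5)
Shortest route: 2 → 9 → 5 → 11 = 15 kPa.

15 kPa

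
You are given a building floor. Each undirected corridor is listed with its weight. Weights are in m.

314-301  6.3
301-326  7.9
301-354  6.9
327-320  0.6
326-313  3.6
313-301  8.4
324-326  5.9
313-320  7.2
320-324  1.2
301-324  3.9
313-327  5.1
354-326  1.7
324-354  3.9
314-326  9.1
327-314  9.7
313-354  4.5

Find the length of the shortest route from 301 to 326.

7.9 m

Settle nodes by increasing distance from 301:
301: 0
324: 3.9  (via 301)
320: 5.1  (via 324)
327: 5.7  (via 320)
314: 6.3  (via 301)
354: 6.9  (via 301)
326: 7.9  (via 301)
Shortest route: 301 → 326 = 7.9 m.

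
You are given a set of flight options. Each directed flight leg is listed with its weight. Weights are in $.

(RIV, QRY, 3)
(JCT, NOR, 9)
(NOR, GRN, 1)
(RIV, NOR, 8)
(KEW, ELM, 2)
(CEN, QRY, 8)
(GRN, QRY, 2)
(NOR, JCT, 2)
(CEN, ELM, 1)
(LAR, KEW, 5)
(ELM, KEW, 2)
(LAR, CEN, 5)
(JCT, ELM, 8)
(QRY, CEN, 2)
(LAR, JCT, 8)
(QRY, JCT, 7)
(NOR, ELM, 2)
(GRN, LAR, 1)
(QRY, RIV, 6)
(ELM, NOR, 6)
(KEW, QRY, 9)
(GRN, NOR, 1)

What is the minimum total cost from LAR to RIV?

Running Dijkstra from LAR:
LAR: 0
CEN: 5  (via LAR)
KEW: 5  (via LAR)
ELM: 6  (via CEN)
JCT: 8  (via LAR)
NOR: 12  (via ELM)
GRN: 13  (via NOR)
QRY: 13  (via CEN)
RIV: 19  (via QRY)
Shortest route: LAR–CEN–QRY–RIV = $19.

$19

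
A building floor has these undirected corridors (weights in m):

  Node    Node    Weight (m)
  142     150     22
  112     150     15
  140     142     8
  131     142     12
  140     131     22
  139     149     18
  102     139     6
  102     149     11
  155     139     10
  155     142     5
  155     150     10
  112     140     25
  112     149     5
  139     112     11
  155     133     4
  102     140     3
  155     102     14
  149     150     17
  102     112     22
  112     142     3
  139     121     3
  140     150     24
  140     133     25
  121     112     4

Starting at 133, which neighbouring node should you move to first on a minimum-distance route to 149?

155

Enumerating some paths:
133 → 155 → 142 → 112 → 149: 4+5+3+5 = 17
133 → 155 → 139 → 121 → 112 → 149: 4+10+3+4+5 = 26
133 → 155 → 102 → 149: 4+14+11 = 29
The minimum is 17 m via 133 → 155 → 142 → 112 → 149.
So from 133 the first move is to 155.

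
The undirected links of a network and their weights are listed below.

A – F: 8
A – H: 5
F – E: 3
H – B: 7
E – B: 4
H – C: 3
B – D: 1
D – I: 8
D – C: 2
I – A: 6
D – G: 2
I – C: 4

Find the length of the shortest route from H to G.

7

Running Dijkstra from H:
H: 0
C: 3  (via H)
A: 5  (via H)
D: 5  (via C)
B: 6  (via D)
G: 7  (via D)
Shortest route: H → C → D → G = 7.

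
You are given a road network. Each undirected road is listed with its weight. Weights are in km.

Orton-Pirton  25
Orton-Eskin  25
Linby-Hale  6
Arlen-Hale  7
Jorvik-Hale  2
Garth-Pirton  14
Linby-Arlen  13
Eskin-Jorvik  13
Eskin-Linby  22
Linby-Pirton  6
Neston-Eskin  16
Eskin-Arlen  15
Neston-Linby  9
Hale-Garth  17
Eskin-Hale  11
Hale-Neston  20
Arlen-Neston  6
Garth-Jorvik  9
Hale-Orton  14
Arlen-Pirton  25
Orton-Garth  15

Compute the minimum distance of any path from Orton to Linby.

20 km

Settle nodes by increasing distance from Orton:
Orton: 0
Hale: 14  (via Orton)
Garth: 15  (via Orton)
Jorvik: 16  (via Hale)
Linby: 20  (via Hale)
Shortest route: Orton → Hale → Linby = 20 km.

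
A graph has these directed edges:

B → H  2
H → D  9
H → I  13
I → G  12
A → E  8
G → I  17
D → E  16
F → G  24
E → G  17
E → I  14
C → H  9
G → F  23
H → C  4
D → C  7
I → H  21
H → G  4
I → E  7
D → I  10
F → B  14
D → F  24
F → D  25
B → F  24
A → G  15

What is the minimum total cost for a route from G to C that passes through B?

43

Best G to B: G–F–B costing 37
Shortest B→C: B–H–C = 6
Total via B: 37 + 6 = 43.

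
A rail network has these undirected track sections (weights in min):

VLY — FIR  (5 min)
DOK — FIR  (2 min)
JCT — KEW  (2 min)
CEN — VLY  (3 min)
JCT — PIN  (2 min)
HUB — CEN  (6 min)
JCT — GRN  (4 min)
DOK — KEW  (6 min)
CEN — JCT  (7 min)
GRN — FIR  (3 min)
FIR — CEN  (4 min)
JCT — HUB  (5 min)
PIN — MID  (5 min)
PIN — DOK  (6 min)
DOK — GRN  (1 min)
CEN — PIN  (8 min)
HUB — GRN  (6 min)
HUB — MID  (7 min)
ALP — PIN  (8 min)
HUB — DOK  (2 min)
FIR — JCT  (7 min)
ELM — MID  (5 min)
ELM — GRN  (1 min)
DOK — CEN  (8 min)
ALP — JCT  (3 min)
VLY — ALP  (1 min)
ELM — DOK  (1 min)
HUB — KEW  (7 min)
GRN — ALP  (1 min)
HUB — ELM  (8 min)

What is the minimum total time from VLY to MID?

8 min

Running Dijkstra from VLY:
VLY: 0
ALP: 1  (via VLY)
GRN: 2  (via ALP)
DOK: 3  (via GRN)
CEN: 3  (via VLY)
ELM: 3  (via GRN)
JCT: 4  (via ALP)
HUB: 5  (via DOK)
FIR: 5  (via VLY)
KEW: 6  (via JCT)
PIN: 6  (via JCT)
MID: 8  (via ELM)
Shortest route: VLY → ALP → GRN → ELM → MID = 8 min.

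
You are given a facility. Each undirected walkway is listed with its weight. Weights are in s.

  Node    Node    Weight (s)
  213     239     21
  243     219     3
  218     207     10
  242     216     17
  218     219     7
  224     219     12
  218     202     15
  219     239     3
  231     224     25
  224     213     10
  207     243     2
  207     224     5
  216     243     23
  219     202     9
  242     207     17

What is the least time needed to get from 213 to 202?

29 s

Candidate routes:
213 - 224 - 219 - 202: 10+12+9 = 31
213 - 224 - 207 - 243 - 219 - 202: 10+5+2+3+9 = 29
213 - 224 - 207 - 218 - 202: 10+5+10+15 = 40
213 - 239 - 219 - 202: 21+3+9 = 33
The minimum is 29 s via 213 - 224 - 207 - 243 - 219 - 202.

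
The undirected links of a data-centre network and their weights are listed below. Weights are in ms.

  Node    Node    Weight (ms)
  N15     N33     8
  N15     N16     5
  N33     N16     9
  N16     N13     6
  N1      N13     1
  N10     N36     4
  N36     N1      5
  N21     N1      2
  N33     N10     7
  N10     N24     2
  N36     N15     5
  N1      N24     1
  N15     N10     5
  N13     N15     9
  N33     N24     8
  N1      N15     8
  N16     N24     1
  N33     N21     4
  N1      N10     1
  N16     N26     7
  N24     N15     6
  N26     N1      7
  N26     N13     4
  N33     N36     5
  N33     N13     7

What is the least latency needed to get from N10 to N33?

7 ms

Settle nodes by increasing distance from N10:
N10: 0
N1: 1  (via N10)
N13: 2  (via N1)
N24: 2  (via N10)
N16: 3  (via N24)
N21: 3  (via N1)
N36: 4  (via N10)
N15: 5  (via N10)
N26: 6  (via N13)
N33: 7  (via N10)
Shortest route: N10 → N33 = 7 ms.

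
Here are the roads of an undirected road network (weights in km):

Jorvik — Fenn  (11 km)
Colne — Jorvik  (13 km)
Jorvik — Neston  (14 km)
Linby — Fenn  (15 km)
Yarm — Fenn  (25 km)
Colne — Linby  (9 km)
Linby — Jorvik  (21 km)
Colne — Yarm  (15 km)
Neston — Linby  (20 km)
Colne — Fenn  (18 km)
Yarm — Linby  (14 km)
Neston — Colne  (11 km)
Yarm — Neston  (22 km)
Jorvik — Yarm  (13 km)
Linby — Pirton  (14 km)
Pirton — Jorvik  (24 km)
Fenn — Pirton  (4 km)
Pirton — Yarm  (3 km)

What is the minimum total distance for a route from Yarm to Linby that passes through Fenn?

22 km

Shortest Yarm→Fenn: Yarm → Pirton → Fenn = 7
Shortest Fenn→Linby: Fenn → Linby = 15
Total via Fenn: 7 + 15 = 22 km.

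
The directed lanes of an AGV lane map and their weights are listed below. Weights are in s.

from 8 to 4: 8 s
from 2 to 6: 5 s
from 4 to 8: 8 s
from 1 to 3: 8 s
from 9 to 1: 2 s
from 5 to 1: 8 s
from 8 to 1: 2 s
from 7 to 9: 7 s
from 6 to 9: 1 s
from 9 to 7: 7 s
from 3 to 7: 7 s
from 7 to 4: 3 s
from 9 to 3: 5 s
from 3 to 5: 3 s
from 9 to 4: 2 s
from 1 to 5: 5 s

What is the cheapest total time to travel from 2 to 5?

13 s

Candidate routes:
2–6–9–1–3–5: 5+1+2+8+3 = 19
2–6–9–3–5: 5+1+5+3 = 14
2–6–9–1–5: 5+1+2+5 = 13
The minimum is 13 s via 2–6–9–1–5.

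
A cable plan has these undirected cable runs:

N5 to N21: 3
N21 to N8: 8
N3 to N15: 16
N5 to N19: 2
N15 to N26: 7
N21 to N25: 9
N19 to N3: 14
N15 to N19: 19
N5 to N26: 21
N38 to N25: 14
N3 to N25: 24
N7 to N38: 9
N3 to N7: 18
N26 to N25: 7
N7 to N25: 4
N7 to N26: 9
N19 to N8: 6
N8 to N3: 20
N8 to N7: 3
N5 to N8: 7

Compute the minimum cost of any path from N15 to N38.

25

Compare a few routes:
N15 → N26 → N25 → N7 → N38: 7+7+4+9 = 27
N15 → N26 → N25 → N38: 7+7+14 = 28
N15 → N26 → N7 → N38: 7+9+9 = 25
Cheapest is N15 → N26 → N7 → N38 at 25.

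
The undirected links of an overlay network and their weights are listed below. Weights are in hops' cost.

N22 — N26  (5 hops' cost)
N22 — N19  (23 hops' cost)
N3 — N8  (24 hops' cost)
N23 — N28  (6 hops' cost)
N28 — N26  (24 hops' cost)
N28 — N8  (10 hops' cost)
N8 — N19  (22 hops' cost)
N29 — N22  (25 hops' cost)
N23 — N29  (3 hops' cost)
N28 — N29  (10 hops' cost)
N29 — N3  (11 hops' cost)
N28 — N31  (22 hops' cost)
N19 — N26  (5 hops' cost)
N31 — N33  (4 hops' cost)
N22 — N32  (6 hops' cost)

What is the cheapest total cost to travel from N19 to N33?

55 hops' cost

Enumerating some paths:
N19 - N8 - N28 - N31 - N33: 22+10+22+4 = 58
N19 - N26 - N28 - N31 - N33: 5+24+22+4 = 55
Cheapest is N19 - N26 - N28 - N31 - N33 at 55 hops' cost.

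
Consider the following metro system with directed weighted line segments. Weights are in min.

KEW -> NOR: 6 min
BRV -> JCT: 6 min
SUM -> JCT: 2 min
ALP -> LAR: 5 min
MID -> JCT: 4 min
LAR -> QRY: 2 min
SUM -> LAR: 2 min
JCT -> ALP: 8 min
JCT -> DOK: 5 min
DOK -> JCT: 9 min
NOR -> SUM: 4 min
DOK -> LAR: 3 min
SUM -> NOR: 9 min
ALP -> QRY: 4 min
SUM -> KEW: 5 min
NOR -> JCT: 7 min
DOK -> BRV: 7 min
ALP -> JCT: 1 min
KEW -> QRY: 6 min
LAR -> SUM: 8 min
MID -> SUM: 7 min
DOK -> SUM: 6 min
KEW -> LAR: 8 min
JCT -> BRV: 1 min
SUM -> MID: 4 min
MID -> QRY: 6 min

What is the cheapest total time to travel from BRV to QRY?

16 min

Enumerating some paths:
BRV - JCT - ALP - LAR - QRY: 6+8+5+2 = 21
BRV - JCT - ALP - QRY: 6+8+4 = 18
BRV - JCT - DOK - LAR - QRY: 6+5+3+2 = 16
BRV - JCT - DOK - SUM - LAR - QRY: 6+5+6+2+2 = 21
Cheapest is BRV - JCT - DOK - LAR - QRY at 16 min.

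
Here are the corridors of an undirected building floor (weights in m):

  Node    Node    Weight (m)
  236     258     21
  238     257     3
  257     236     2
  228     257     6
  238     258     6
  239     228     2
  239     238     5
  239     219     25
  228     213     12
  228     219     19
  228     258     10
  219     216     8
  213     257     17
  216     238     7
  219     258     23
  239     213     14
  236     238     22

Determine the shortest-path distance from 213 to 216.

26 m

Settle nodes by increasing distance from 213:
213: 0
228: 12  (via 213)
239: 14  (via 213)
257: 17  (via 213)
236: 19  (via 257)
238: 19  (via 239)
258: 22  (via 228)
216: 26  (via 238)
Shortest route: 213–239–238–216 = 26 m.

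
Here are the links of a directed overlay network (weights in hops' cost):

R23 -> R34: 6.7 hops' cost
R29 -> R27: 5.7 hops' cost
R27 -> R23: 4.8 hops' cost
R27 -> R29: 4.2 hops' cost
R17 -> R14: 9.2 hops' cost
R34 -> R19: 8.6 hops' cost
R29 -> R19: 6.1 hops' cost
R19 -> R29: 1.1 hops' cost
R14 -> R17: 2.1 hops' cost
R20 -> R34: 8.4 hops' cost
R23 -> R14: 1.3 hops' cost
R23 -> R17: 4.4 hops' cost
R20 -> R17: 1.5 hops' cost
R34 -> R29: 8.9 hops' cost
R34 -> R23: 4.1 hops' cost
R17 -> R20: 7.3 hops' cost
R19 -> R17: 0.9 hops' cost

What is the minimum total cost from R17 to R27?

Settle nodes by increasing distance from R17:
R17: 0
R20: 7.3  (via R17)
R14: 9.2  (via R17)
R34: 15.7  (via R20)
R23: 19.8  (via R34)
R19: 24.3  (via R34)
R29: 24.6  (via R34)
R27: 30.3  (via R29)
Shortest route: R17 → R20 → R34 → R29 → R27 = 30.3 hops' cost.

30.3 hops' cost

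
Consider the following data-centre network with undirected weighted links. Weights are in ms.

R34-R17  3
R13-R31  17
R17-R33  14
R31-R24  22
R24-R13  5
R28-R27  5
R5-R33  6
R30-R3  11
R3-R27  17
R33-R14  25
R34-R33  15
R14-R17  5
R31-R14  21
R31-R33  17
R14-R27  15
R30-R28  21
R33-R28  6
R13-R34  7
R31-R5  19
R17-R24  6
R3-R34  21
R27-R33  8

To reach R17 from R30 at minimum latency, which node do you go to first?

Enumerating some paths:
R30 - R3 - R34 - R17: 11+21+3 = 35
R30 - R28 - R33 - R17: 21+6+14 = 41
Cheapest is R30 - R3 - R34 - R17 at 35 ms.
So from R30 the first move is to R3.

R3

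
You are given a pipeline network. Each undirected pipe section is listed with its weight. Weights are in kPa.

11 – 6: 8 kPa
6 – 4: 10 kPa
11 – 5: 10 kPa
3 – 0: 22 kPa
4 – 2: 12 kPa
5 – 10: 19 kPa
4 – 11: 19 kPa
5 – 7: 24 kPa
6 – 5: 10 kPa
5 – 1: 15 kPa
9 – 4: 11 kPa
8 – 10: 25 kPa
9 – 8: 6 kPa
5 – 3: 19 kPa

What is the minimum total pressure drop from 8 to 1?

52 kPa

Compare a few routes:
8 - 9 - 4 - 6 - 11 - 5 - 1: 6+11+10+8+10+15 = 60
8 - 9 - 4 - 6 - 5 - 1: 6+11+10+10+15 = 52
8 - 10 - 5 - 1: 25+19+15 = 59
The minimum is 52 kPa via 8 - 9 - 4 - 6 - 5 - 1.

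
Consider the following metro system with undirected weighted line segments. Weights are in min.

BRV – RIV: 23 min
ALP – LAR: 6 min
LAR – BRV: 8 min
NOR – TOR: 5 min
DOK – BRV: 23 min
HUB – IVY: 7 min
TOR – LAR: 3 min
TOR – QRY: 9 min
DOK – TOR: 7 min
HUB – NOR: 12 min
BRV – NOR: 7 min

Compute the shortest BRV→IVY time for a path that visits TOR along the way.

35 min

Shortest BRV→TOR: BRV–LAR–TOR = 11
Best TOR to IVY: TOR–NOR–HUB–IVY costing 24
Total via TOR: 11 + 24 = 35 min.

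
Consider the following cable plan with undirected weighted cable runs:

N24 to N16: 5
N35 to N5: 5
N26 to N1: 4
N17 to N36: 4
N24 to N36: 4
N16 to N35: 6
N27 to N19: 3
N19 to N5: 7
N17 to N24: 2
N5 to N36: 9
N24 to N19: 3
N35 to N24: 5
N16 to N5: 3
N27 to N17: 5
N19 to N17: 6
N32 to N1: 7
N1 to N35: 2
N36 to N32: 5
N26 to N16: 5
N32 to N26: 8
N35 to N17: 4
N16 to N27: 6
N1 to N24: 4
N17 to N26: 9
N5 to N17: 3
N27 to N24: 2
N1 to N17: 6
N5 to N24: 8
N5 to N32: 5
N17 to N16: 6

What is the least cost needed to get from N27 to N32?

Settle nodes by increasing distance from N27:
N27: 0
N24: 2  (via N27)
N19: 3  (via N27)
N17: 4  (via N24)
N16: 6  (via N27)
N36: 6  (via N24)
N1: 6  (via N24)
N35: 7  (via N24)
N5: 7  (via N17)
N26: 10  (via N1)
N32: 11  (via N36)
Shortest route: N27–N24–N36–N32 = 11.

11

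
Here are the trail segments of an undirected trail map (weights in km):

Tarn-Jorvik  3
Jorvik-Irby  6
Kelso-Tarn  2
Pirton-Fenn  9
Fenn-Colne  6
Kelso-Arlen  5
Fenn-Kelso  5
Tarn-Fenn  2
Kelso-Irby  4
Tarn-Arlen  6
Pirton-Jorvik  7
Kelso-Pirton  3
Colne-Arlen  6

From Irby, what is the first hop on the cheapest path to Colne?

Kelso

Enumerating some paths:
Irby → Kelso → Fenn → Colne: 4+5+6 = 15
Irby → Kelso → Tarn → Fenn → Colne: 4+2+2+6 = 14
The minimum is 14 km via Irby → Kelso → Tarn → Fenn → Colne.
So from Irby the first move is to Kelso.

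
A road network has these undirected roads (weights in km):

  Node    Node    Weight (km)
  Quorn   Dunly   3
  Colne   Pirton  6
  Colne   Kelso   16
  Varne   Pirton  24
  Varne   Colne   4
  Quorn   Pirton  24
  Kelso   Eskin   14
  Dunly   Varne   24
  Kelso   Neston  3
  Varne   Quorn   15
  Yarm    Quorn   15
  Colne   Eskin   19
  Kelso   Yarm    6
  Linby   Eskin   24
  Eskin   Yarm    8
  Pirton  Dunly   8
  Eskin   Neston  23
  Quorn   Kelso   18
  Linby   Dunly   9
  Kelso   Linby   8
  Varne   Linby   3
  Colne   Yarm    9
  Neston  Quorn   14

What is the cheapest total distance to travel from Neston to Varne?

14 km

Candidate routes:
Neston → Kelso → Yarm → Colne → Varne: 3+6+9+4 = 22
Neston → Kelso → Linby → Varne: 3+8+3 = 14
Cheapest is Neston → Kelso → Linby → Varne at 14 km.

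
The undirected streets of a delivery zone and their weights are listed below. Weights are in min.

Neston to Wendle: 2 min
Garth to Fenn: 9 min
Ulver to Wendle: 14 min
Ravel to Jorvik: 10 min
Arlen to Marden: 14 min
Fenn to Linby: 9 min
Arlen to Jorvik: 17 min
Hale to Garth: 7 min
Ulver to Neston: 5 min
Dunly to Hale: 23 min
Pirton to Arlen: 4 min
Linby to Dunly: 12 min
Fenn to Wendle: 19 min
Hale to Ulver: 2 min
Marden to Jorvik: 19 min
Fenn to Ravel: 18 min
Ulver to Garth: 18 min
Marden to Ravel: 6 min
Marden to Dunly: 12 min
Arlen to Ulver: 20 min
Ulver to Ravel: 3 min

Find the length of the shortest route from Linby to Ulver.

27 min

Running Dijkstra from Linby:
Linby: 0
Fenn: 9  (via Linby)
Dunly: 12  (via Linby)
Garth: 18  (via Fenn)
Marden: 24  (via Dunly)
Hale: 25  (via Garth)
Ravel: 27  (via Fenn)
Ulver: 27  (via Hale)
Shortest route: Linby → Fenn → Garth → Hale → Ulver = 27 min.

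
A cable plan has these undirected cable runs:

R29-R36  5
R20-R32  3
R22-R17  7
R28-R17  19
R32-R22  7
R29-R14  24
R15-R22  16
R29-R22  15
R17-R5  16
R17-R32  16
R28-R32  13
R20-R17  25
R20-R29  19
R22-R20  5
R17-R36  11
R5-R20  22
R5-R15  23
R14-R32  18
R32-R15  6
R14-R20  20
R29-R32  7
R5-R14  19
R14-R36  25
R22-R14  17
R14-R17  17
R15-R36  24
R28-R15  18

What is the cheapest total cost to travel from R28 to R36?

Enumerating some paths:
R28 - R15 - R32 - R29 - R36: 18+6+7+5 = 36
R28 - R32 - R22 - R17 - R36: 13+7+7+11 = 38
R28 - R32 - R29 - R36: 13+7+5 = 25
R28 - R17 - R36: 19+11 = 30
Cheapest is R28 - R32 - R29 - R36 at 25.

25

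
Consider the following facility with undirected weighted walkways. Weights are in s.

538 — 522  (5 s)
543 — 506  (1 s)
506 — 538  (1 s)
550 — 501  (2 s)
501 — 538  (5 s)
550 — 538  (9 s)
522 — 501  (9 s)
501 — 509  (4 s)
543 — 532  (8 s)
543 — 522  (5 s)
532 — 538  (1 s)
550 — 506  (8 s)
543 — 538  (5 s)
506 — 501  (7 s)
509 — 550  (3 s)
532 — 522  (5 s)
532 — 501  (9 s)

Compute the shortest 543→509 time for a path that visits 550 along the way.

Best 543 to 550: 543 → 506 → 550 costing 9
Best 550 to 509: 550 → 509 costing 3
Total via 550: 9 + 3 = 12 s.

12 s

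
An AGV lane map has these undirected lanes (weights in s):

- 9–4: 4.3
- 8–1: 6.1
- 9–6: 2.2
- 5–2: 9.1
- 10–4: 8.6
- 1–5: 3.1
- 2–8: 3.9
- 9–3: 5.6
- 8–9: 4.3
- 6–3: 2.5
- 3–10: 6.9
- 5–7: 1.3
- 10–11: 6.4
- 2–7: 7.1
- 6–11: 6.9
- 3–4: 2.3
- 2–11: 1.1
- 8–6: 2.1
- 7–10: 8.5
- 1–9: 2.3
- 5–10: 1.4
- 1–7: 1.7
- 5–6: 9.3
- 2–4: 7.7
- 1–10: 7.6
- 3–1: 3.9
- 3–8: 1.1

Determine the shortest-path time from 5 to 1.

3 s

Running Dijkstra from 5:
5: 0
7: 1.3  (via 5)
10: 1.4  (via 5)
1: 3  (via 7)
Shortest route: 5–7–1 = 3 s.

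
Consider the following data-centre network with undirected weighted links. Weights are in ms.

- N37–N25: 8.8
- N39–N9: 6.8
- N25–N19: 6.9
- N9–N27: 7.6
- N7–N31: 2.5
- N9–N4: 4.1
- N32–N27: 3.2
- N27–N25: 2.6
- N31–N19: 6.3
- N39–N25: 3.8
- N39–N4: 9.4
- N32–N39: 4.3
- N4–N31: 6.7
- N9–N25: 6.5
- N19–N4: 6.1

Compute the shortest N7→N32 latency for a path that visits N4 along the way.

22.9 ms

Shortest N7→N4: N7 → N31 → N4 = 9.2
Best N4 to N32: N4 → N39 → N32 costing 13.7
Total via N4: 9.2 + 13.7 = 22.9 ms.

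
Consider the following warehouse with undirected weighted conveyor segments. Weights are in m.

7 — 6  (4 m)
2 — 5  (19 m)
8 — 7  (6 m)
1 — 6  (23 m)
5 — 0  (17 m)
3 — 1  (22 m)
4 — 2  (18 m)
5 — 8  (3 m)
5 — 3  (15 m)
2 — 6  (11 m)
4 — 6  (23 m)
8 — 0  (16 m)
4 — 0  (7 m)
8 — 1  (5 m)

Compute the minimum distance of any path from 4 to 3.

Enumerating some paths:
4 → 0 → 8 → 5 → 3: 7+16+3+15 = 41
4 → 0 → 5 → 3: 7+17+15 = 39
The minimum is 39 m via 4 → 0 → 5 → 3.

39 m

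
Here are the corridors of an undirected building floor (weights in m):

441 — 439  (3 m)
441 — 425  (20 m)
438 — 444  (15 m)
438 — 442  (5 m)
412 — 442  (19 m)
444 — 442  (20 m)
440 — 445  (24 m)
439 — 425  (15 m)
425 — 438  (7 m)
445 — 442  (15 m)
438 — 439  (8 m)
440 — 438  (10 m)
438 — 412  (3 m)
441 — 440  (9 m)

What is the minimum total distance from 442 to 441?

16 m

Settle nodes by increasing distance from 442:
442: 0
438: 5  (via 442)
412: 8  (via 438)
425: 12  (via 438)
439: 13  (via 438)
440: 15  (via 438)
445: 15  (via 442)
441: 16  (via 439)
Shortest route: 442–438–439–441 = 16 m.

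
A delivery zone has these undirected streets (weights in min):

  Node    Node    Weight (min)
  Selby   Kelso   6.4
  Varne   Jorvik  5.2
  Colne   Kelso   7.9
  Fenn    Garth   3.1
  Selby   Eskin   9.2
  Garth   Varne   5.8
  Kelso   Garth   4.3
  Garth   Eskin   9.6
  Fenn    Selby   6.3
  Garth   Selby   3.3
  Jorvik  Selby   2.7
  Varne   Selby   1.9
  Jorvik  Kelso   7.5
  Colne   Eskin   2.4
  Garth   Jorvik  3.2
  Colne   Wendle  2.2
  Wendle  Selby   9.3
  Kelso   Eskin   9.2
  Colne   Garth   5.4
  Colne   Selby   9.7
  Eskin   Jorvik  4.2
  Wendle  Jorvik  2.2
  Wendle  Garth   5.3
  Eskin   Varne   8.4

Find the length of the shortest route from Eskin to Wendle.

4.6 min

Shortest distances from Eskin:
Eskin: 0
Colne: 2.4  (via Eskin)
Jorvik: 4.2  (via Eskin)
Wendle: 4.6  (via Colne)
Shortest route: Eskin–Colne–Wendle = 4.6 min.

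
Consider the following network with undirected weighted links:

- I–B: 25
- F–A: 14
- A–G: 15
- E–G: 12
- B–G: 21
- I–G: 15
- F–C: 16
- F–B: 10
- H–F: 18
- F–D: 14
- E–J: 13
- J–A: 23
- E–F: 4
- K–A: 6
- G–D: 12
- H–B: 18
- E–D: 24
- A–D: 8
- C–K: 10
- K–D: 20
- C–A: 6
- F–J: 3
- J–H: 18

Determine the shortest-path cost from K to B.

Compare a few routes:
K → C → F → B: 10+16+10 = 36
K → A → F → B: 6+14+10 = 30
The minimum is 30 via K → A → F → B.

30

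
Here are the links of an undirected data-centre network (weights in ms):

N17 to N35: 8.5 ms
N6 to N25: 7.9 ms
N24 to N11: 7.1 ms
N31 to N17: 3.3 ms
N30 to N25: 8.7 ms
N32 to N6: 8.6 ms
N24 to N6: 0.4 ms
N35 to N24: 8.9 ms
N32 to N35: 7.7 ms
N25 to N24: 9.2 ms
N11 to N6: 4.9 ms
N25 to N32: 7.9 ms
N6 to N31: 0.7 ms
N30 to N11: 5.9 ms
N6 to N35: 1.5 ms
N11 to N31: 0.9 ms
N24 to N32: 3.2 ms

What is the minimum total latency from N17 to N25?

11.9 ms

Enumerating some paths:
N17–N31–N6–N24–N32–N25: 3.3+0.7+0.4+3.2+7.9 = 15.5
N17–N31–N6–N25: 3.3+0.7+7.9 = 11.9
N17–N31–N11–N6–N25: 3.3+0.9+4.9+7.9 = 17
N17–N31–N6–N24–N25: 3.3+0.7+0.4+9.2 = 13.6
The minimum is 11.9 ms via N17–N31–N6–N25.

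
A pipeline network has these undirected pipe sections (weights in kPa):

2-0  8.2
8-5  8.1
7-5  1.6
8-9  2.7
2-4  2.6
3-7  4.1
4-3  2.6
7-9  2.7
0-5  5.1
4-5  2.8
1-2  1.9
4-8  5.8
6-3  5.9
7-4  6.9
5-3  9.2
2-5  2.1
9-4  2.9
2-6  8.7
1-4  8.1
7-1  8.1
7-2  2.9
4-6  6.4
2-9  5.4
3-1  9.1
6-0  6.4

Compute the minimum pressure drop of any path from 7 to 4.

Candidate routes:
7 - 5 - 4: 1.6+2.8 = 4.4
7 - 2 - 4: 2.9+2.6 = 5.5
The minimum is 4.4 kPa via 7 - 5 - 4.

4.4 kPa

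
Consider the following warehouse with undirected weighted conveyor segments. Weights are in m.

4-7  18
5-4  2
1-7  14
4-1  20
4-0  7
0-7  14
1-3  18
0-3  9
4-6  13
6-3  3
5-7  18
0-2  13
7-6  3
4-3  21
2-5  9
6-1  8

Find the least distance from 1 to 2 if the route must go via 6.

Best 1 to 6: 1 → 6 costing 8
Best 6 to 2: 6 → 4 → 5 → 2 costing 24
Total via 6: 8 + 24 = 32 m.

32 m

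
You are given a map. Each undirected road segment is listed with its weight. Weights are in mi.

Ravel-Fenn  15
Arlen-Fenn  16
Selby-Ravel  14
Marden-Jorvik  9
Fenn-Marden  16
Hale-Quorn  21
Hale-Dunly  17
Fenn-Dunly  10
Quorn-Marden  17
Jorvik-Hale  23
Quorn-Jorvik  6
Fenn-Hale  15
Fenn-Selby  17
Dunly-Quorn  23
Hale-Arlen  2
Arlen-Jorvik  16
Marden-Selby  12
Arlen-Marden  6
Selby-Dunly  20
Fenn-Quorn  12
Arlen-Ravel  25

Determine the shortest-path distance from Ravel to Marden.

Settle nodes by increasing distance from Ravel:
Ravel: 0
Selby: 14  (via Ravel)
Fenn: 15  (via Ravel)
Dunly: 25  (via Fenn)
Arlen: 25  (via Ravel)
Marden: 26  (via Selby)
Shortest route: Ravel → Selby → Marden = 26 mi.

26 mi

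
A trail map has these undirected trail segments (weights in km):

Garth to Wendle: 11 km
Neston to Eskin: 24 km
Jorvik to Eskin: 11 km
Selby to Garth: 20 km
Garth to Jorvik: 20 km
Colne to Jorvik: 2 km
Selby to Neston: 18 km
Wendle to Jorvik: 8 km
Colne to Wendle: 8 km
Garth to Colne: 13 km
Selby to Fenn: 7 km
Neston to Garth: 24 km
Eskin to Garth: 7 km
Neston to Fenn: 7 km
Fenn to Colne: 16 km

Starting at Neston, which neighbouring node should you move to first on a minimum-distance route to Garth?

Garth

Candidate routes:
Neston → Fenn → Selby → Garth: 7+7+20 = 34
Neston → Eskin → Garth: 24+7 = 31
Neston → Garth: 24 = 24
Cheapest is Neston → Garth at 24 km.
So from Neston the first move is to Garth.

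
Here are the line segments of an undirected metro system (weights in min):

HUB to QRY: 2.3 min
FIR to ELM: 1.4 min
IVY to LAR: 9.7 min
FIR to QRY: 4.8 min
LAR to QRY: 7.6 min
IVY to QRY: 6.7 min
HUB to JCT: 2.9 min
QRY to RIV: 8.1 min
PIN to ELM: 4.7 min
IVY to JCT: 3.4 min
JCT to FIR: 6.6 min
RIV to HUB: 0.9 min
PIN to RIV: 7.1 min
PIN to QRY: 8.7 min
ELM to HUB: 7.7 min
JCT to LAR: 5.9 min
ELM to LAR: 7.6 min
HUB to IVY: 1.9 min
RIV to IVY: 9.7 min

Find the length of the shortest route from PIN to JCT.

10.9 min

Enumerating some paths:
PIN → ELM → FIR → JCT: 4.7+1.4+6.6 = 12.7
PIN → RIV → HUB → JCT: 7.1+0.9+2.9 = 10.9
PIN → RIV → HUB → IVY → JCT: 7.1+0.9+1.9+3.4 = 13.3
The minimum is 10.9 min via PIN → RIV → HUB → JCT.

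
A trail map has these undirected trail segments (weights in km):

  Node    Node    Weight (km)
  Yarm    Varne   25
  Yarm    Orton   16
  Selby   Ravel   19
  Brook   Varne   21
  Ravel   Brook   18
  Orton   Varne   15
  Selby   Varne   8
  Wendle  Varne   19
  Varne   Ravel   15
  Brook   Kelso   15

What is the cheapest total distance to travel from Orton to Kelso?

Running Dijkstra from Orton:
Orton: 0
Varne: 15  (via Orton)
Yarm: 16  (via Orton)
Selby: 23  (via Varne)
Ravel: 30  (via Varne)
Wendle: 34  (via Varne)
Brook: 36  (via Varne)
Kelso: 51  (via Brook)
Shortest route: Orton → Varne → Brook → Kelso = 51 km.

51 km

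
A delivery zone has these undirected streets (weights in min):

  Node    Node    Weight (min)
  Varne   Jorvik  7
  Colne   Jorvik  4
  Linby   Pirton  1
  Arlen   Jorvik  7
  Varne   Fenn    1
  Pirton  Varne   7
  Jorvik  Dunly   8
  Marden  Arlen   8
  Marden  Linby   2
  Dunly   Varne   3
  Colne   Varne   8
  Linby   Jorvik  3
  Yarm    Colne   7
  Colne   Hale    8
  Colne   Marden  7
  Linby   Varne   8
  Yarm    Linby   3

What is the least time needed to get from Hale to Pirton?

Candidate routes:
Hale → Colne → Jorvik → Linby → Pirton: 8+4+3+1 = 16
Hale → Colne → Marden → Linby → Pirton: 8+7+2+1 = 18
The minimum is 16 min via Hale → Colne → Jorvik → Linby → Pirton.

16 min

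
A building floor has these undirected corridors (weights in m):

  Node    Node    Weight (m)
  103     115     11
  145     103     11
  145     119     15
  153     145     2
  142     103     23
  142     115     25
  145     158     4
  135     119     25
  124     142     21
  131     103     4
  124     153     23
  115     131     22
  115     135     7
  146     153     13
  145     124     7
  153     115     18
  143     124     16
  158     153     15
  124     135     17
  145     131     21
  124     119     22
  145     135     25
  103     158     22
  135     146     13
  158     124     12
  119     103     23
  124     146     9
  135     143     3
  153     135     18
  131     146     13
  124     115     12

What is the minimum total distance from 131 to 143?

Compare a few routes:
131 - 103 - 115 - 135 - 143: 4+11+7+3 = 25
131 - 115 - 135 - 143: 22+7+3 = 32
131 - 146 - 135 - 143: 13+13+3 = 29
Cheapest is 131 - 103 - 115 - 135 - 143 at 25 m.

25 m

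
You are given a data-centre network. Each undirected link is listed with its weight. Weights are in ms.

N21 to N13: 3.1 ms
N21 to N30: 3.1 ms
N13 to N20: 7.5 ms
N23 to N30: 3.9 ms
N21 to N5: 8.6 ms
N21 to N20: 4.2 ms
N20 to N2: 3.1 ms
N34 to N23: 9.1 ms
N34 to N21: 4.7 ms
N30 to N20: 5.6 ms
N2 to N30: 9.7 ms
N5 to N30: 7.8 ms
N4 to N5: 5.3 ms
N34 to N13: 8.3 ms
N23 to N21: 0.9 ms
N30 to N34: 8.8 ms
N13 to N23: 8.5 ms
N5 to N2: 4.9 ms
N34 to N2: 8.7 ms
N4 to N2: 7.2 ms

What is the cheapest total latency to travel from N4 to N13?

17 ms

Compare a few routes:
N4–N2–N20–N21–N13: 7.2+3.1+4.2+3.1 = 17.6
N4–N5–N21–N13: 5.3+8.6+3.1 = 17
The minimum is 17 ms via N4–N5–N21–N13.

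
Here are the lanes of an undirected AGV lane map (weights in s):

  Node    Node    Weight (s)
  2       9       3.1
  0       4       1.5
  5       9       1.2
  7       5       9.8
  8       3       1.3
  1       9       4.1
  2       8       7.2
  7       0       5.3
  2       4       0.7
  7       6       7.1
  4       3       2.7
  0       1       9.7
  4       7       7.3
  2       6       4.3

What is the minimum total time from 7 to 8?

Running Dijkstra from 7:
7: 0
0: 5.3  (via 7)
4: 6.8  (via 0)
6: 7.1  (via 7)
2: 7.5  (via 4)
3: 9.5  (via 4)
5: 9.8  (via 7)
9: 10.6  (via 2)
8: 10.8  (via 3)
Shortest route: 7 → 0 → 4 → 3 → 8 = 10.8 s.

10.8 s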